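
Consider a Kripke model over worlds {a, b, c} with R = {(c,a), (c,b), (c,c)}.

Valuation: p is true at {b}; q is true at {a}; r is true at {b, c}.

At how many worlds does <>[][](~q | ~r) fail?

2

a: no successors, so <>[][](~q | ~r) fails. ✗
b: no successors, so <>[][](~q | ~r) fails. ✗
c: successors {a, b, c}; [][](~q | ~r) there: a:T, b:T, c:T. ✓
Satisfying worlds: {c}.
So <>[][](~q | ~r) fails at the other 2 worlds.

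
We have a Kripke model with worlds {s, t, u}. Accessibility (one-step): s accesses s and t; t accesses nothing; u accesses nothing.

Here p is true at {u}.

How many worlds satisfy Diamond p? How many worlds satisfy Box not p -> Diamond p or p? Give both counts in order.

0 and 1

For Diamond p:
s: successors {s, t}; p there: s:F, t:F. ✗
t: no successors, so Diamond p fails. ✗
u: no successors, so Diamond p fails. ✗
— 0 worlds.
For Box not p -> Diamond p or p:
s: Box not p is T, Diamond p or p is F. ✗
t: Box not p is T, Diamond p or p is F. ✗
u: Box not p is T, Diamond p or p is T. ✓
— 1 world.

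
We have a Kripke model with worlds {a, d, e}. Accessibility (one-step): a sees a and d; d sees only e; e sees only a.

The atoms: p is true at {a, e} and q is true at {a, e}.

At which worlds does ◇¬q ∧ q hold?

{a}

a: ◇¬q is T, q is T. ✓
d: ◇¬q is F, q is F. ✗
e: ◇¬q is F, q is T. ✗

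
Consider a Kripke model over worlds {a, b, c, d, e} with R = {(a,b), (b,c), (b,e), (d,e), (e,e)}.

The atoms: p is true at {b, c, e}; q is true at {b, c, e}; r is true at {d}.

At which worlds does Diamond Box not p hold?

{b}

a: successors {b}; Box not p there: b:F. ✗
b: successors {c, e}; Box not p there: c:T, e:F. ✓
c: no successors, so Diamond Box not p fails. ✗
d: successors {e}; Box not p there: e:F. ✗
e: successors {e}; Box not p there: e:F. ✗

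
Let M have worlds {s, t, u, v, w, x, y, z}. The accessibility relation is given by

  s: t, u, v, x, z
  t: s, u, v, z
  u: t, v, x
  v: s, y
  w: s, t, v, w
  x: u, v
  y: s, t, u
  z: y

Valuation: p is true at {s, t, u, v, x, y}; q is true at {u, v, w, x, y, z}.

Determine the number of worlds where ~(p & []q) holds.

s: p & []q is F. ✓
t: p & []q is F. ✓
u: p & []q is F. ✓
v: p & []q is F. ✓
w: p & []q is F. ✓
x: p & []q is T. ✗
y: p & []q is F. ✓
z: p & []q is F. ✓
Satisfying worlds: {s, t, u, v, w, y, z}.

7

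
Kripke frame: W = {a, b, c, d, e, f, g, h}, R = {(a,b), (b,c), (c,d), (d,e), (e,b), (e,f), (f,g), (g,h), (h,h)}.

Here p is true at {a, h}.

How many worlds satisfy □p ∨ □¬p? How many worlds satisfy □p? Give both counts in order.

8 and 2

For □p ∨ □¬p:
a: □p is F, □¬p is T. ✓
b: □p is F, □¬p is T. ✓
c: □p is F, □¬p is T. ✓
d: □p is F, □¬p is T. ✓
e: □p is F, □¬p is T. ✓
f: □p is F, □¬p is T. ✓
g: □p is T, □¬p is F. ✓
h: □p is T, □¬p is F. ✓
— 8 worlds.
For □p:
a: successors {b}; p there: b:F. ✗
b: successors {c}; p there: c:F. ✗
c: successors {d}; p there: d:F. ✗
d: successors {e}; p there: e:F. ✗
e: successors {b, f}; p there: b:F, f:F. ✗
f: successors {g}; p there: g:F. ✗
g: successors {h}; p there: h:T. ✓
h: successors {h}; p there: h:T. ✓
— 2 worlds.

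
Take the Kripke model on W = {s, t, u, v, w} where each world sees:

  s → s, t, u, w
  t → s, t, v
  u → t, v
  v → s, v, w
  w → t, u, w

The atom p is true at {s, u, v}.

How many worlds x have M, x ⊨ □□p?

0

s: successors {s, t, u, w}; □p there: s:F, t:F, u:F, w:F. ✗
t: successors {s, t, v}; □p there: s:F, t:F, v:F. ✗
u: successors {t, v}; □p there: t:F, v:F. ✗
v: successors {s, v, w}; □p there: s:F, v:F, w:F. ✗
w: successors {t, u, w}; □p there: t:F, u:F, w:F. ✗
Satisfying worlds: ∅.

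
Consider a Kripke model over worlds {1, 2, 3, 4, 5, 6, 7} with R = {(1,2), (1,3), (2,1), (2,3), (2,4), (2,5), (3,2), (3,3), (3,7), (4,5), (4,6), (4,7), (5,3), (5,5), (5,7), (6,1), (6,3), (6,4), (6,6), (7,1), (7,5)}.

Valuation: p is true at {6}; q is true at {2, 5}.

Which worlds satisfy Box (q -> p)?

{6}

1: successors {2, 3}; q -> p there: 2:F, 3:T. ✗
2: successors {1, 3, 4, 5}; q -> p there: 1:T, 3:T, 4:T, 5:F. ✗
3: successors {2, 3, 7}; q -> p there: 2:F, 3:T, 7:T. ✗
4: successors {5, 6, 7}; q -> p there: 5:F, 6:T, 7:T. ✗
5: successors {3, 5, 7}; q -> p there: 3:T, 5:F, 7:T. ✗
6: successors {1, 3, 4, 6}; q -> p there: 1:T, 3:T, 4:T, 6:T. ✓
7: successors {1, 5}; q -> p there: 1:T, 5:F. ✗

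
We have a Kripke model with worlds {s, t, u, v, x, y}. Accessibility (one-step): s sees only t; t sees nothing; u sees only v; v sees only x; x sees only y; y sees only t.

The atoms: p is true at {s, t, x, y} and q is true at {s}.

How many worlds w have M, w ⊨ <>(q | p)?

4

s: successors {t}; q | p there: t:T. ✓
t: no successors, so <>(q | p) fails. ✗
u: successors {v}; q | p there: v:F. ✗
v: successors {x}; q | p there: x:T. ✓
x: successors {y}; q | p there: y:T. ✓
y: successors {t}; q | p there: t:T. ✓
Satisfying worlds: {s, v, x, y}.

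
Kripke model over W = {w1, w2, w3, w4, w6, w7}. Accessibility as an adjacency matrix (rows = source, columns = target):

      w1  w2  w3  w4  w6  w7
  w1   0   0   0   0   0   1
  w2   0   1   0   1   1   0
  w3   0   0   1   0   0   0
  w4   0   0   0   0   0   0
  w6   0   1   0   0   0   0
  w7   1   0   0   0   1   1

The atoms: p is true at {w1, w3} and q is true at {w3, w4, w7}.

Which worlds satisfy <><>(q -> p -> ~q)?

w1: successors {w7}; <>(q -> p -> ~q) there: w7:T. ✓
w2: successors {w2, w4, w6}; <>(q -> p -> ~q) there: w2:T, w4:F, w6:T. ✓
w3: successors {w3}; <>(q -> p -> ~q) there: w3:F. ✗
w4: no successors, so <><>(q -> p -> ~q) fails. ✗
w6: successors {w2}; <>(q -> p -> ~q) there: w2:T. ✓
w7: successors {w1, w6, w7}; <>(q -> p -> ~q) there: w1:T, w6:T, w7:T. ✓

{w1, w2, w6, w7}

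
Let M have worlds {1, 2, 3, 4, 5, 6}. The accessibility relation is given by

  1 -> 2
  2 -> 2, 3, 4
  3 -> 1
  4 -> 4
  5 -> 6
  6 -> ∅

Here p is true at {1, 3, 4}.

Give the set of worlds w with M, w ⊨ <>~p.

1: successors {2}; ~p there: 2:T. ✓
2: successors {2, 3, 4}; ~p there: 2:T, 3:F, 4:F. ✓
3: successors {1}; ~p there: 1:F. ✗
4: successors {4}; ~p there: 4:F. ✗
5: successors {6}; ~p there: 6:T. ✓
6: no successors, so <>~p fails. ✗

{1, 2, 5}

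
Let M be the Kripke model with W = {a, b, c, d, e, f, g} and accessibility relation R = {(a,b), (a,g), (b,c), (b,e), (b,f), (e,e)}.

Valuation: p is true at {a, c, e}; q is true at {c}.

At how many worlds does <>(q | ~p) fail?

5

a: successors {b, g}; q | ~p there: b:T, g:T. ✓
b: successors {c, e, f}; q | ~p there: c:T, e:F, f:T. ✓
c: no successors, so <>(q | ~p) fails. ✗
d: no successors, so <>(q | ~p) fails. ✗
e: successors {e}; q | ~p there: e:F. ✗
f: no successors, so <>(q | ~p) fails. ✗
g: no successors, so <>(q | ~p) fails. ✗
Satisfying worlds: {a, b}.
So <>(q | ~p) fails at the other 5 worlds.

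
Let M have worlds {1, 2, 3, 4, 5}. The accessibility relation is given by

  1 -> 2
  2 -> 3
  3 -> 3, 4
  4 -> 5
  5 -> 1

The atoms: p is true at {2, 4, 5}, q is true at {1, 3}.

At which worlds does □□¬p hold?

1: successors {2}; □¬p there: 2:T. ✓
2: successors {3}; □¬p there: 3:F. ✗
3: successors {3, 4}; □¬p there: 3:F, 4:F. ✗
4: successors {5}; □¬p there: 5:T. ✓
5: successors {1}; □¬p there: 1:F. ✗

{1, 4}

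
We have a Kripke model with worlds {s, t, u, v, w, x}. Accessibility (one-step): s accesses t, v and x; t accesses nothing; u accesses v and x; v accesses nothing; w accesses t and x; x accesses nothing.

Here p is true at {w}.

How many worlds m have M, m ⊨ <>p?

0

s: successors {t, v, x}; p there: t:F, v:F, x:F. ✗
t: no successors, so <>p fails. ✗
u: successors {v, x}; p there: v:F, x:F. ✗
v: no successors, so <>p fails. ✗
w: successors {t, x}; p there: t:F, x:F. ✗
x: no successors, so <>p fails. ✗
Satisfying worlds: ∅.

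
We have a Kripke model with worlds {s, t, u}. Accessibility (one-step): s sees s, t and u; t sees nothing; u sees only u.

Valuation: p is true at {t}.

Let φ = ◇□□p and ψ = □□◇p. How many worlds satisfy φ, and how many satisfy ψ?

1 and 1

For ◇□□p:
s: successors {s, t, u}; □□p there: s:F, t:T, u:F. ✓
t: no successors, so ◇□□p fails. ✗
u: successors {u}; □□p there: u:F. ✗
— 1 world.
For □□◇p:
s: successors {s, t, u}; □◇p there: s:F, t:T, u:F. ✗
t: no successors, so □□◇p holds vacuously. ✓
u: successors {u}; □◇p there: u:F. ✗
— 1 world.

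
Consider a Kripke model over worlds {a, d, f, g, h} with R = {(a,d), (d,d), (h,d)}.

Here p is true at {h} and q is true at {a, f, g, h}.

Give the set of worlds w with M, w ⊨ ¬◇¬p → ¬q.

a: ¬◇¬p is F, ¬q is F. ✓
d: ¬◇¬p is F, ¬q is T. ✓
f: ¬◇¬p is T, ¬q is F. ✗
g: ¬◇¬p is T, ¬q is F. ✗
h: ¬◇¬p is F, ¬q is F. ✓

{a, d, h}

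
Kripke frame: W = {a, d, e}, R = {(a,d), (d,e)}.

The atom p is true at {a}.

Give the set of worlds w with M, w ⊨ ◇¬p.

{a, d}

a: successors {d}; ¬p there: d:T. ✓
d: successors {e}; ¬p there: e:T. ✓
e: no successors, so ◇¬p fails. ✗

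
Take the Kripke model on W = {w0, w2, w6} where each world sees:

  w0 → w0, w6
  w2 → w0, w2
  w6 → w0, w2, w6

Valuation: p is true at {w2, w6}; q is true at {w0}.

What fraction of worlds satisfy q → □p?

2/3

w0: q is T, □p is F. ✗
w2: q is F, □p is F. ✓
w6: q is F, □p is F. ✓
That's 2 of 3 worlds, so 2/3.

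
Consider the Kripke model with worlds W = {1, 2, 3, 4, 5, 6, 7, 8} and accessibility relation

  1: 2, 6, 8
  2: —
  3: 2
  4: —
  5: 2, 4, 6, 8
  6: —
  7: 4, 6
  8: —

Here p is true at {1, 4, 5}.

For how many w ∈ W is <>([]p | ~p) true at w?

1: successors {2, 6, 8}; []p | ~p there: 2:T, 6:T, 8:T. ✓
2: no successors, so <>([]p | ~p) fails. ✗
3: successors {2}; []p | ~p there: 2:T. ✓
4: no successors, so <>([]p | ~p) fails. ✗
5: successors {2, 4, 6, 8}; []p | ~p there: 2:T, 4:T, 6:T, 8:T. ✓
6: no successors, so <>([]p | ~p) fails. ✗
7: successors {4, 6}; []p | ~p there: 4:T, 6:T. ✓
8: no successors, so <>([]p | ~p) fails. ✗
Satisfying worlds: {1, 3, 5, 7}.

4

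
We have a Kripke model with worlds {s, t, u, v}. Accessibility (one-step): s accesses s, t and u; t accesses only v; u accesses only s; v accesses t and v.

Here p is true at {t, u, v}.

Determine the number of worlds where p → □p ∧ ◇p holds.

s: p is F, □p ∧ ◇p is F. ✓
t: p is T, □p ∧ ◇p is T. ✓
u: p is T, □p ∧ ◇p is F. ✗
v: p is T, □p ∧ ◇p is T. ✓
Satisfying worlds: {s, t, v}.

3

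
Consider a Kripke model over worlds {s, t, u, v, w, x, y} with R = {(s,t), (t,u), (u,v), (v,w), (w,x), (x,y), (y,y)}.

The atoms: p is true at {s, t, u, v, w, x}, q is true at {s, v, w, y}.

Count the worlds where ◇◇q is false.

s: successors {t}; ◇q there: t:F. ✗
t: successors {u}; ◇q there: u:T. ✓
u: successors {v}; ◇q there: v:T. ✓
v: successors {w}; ◇q there: w:F. ✗
w: successors {x}; ◇q there: x:T. ✓
x: successors {y}; ◇q there: y:T. ✓
y: successors {y}; ◇q there: y:T. ✓
Satisfying worlds: {t, u, w, x, y}.
So ◇◇q fails at the other 2 worlds.

2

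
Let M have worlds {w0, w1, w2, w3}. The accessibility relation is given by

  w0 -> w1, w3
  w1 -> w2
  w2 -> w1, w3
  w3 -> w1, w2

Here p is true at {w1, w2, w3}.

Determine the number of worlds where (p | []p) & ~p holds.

1

w0: p | []p is T, ~p is T. ✓
w1: p | []p is T, ~p is F. ✗
w2: p | []p is T, ~p is F. ✗
w3: p | []p is T, ~p is F. ✗
Satisfying worlds: {w0}.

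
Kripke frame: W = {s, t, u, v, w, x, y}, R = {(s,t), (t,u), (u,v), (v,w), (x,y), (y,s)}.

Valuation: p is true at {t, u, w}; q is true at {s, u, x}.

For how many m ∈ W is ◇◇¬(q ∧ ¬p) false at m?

3

s: successors {t}; ◇¬(q ∧ ¬p) there: t:T. ✓
t: successors {u}; ◇¬(q ∧ ¬p) there: u:T. ✓
u: successors {v}; ◇¬(q ∧ ¬p) there: v:T. ✓
v: successors {w}; ◇¬(q ∧ ¬p) there: w:F. ✗
w: no successors, so ◇◇¬(q ∧ ¬p) fails. ✗
x: successors {y}; ◇¬(q ∧ ¬p) there: y:F. ✗
y: successors {s}; ◇¬(q ∧ ¬p) there: s:T. ✓
Satisfying worlds: {s, t, u, y}.
So ◇◇¬(q ∧ ¬p) fails at the other 3 worlds.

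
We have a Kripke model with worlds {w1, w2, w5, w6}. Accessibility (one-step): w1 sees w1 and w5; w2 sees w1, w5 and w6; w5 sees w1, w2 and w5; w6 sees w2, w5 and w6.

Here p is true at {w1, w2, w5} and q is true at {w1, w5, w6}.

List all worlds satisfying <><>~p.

{w2, w5, w6}

w1: successors {w1, w5}; <>~p there: w1:F, w5:F. ✗
w2: successors {w1, w5, w6}; <>~p there: w1:F, w5:F, w6:T. ✓
w5: successors {w1, w2, w5}; <>~p there: w1:F, w2:T, w5:F. ✓
w6: successors {w2, w5, w6}; <>~p there: w2:T, w5:F, w6:T. ✓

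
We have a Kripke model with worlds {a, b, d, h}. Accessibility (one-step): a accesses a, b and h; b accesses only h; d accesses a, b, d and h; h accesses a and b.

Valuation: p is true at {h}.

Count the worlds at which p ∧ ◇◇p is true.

a: p is F, ◇◇p is T. ✗
b: p is F, ◇◇p is F. ✗
d: p is F, ◇◇p is T. ✗
h: p is T, ◇◇p is T. ✓
Satisfying worlds: {h}.

1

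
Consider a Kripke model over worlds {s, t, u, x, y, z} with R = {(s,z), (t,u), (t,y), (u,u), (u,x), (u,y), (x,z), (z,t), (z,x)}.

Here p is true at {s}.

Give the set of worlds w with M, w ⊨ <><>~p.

s: successors {z}; <>~p there: z:T. ✓
t: successors {u, y}; <>~p there: u:T, y:F. ✓
u: successors {u, x, y}; <>~p there: u:T, x:T, y:F. ✓
x: successors {z}; <>~p there: z:T. ✓
y: no successors, so <><>~p fails. ✗
z: successors {t, x}; <>~p there: t:T, x:T. ✓

{s, t, u, x, z}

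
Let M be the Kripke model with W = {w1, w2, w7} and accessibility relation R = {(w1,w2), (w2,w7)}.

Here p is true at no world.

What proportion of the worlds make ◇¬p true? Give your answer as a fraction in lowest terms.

w1: successors {w2}; ¬p there: w2:T. ✓
w2: successors {w7}; ¬p there: w7:T. ✓
w7: no successors, so ◇¬p fails. ✗
That's 2 of 3 worlds, so 2/3.

2/3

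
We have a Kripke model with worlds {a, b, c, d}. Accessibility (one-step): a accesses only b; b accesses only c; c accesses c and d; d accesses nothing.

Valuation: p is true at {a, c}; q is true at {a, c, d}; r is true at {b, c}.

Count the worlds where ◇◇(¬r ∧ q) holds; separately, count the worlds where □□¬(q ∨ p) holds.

For ◇◇(¬r ∧ q):
a: successors {b}; ◇(¬r ∧ q) there: b:F. ✗
b: successors {c}; ◇(¬r ∧ q) there: c:T. ✓
c: successors {c, d}; ◇(¬r ∧ q) there: c:T, d:F. ✓
d: no successors, so ◇◇(¬r ∧ q) fails. ✗
— 2 worlds.
For □□¬(q ∨ p):
a: successors {b}; □¬(q ∨ p) there: b:F. ✗
b: successors {c}; □¬(q ∨ p) there: c:F. ✗
c: successors {c, d}; □¬(q ∨ p) there: c:F, d:T. ✗
d: no successors, so □□¬(q ∨ p) holds vacuously. ✓
— 1 world.

2 and 1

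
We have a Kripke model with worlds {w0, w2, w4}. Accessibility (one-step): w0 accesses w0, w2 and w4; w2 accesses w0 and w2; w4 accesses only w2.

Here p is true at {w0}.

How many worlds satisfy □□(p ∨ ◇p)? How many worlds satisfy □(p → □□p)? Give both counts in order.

1 and 1

For □□(p ∨ ◇p):
w0: successors {w0, w2, w4}; □(p ∨ ◇p) there: w0:F, w2:T, w4:T. ✗
w2: successors {w0, w2}; □(p ∨ ◇p) there: w0:F, w2:T. ✗
w4: successors {w2}; □(p ∨ ◇p) there: w2:T. ✓
— 1 world.
For □(p → □□p):
w0: successors {w0, w2, w4}; p → □□p there: w0:F, w2:T, w4:T. ✗
w2: successors {w0, w2}; p → □□p there: w0:F, w2:T. ✗
w4: successors {w2}; p → □□p there: w2:T. ✓
— 1 world.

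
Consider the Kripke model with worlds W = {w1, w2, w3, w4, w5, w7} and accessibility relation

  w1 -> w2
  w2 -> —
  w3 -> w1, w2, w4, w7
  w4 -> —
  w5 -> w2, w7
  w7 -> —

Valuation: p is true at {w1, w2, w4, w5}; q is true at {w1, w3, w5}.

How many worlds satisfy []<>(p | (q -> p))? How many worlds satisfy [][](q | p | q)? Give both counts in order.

3 and 6

For []<>(p | (q -> p)):
w1: successors {w2}; <>(p | (q -> p)) there: w2:F. ✗
w2: no successors, so []<>(p | (q -> p)) holds vacuously. ✓
w3: successors {w1, w2, w4, w7}; <>(p | (q -> p)) there: w1:T, w2:F, w4:F, w7:F. ✗
w4: no successors, so []<>(p | (q -> p)) holds vacuously. ✓
w5: successors {w2, w7}; <>(p | (q -> p)) there: w2:F, w7:F. ✗
w7: no successors, so []<>(p | (q -> p)) holds vacuously. ✓
— 3 worlds.
For [][](q | p | q):
w1: successors {w2}; [](q | p | q) there: w2:T. ✓
w2: no successors, so [][](q | p | q) holds vacuously. ✓
w3: successors {w1, w2, w4, w7}; [](q | p | q) there: w1:T, w2:T, w4:T, w7:T. ✓
w4: no successors, so [][](q | p | q) holds vacuously. ✓
w5: successors {w2, w7}; [](q | p | q) there: w2:T, w7:T. ✓
w7: no successors, so [][](q | p | q) holds vacuously. ✓
— 6 worlds.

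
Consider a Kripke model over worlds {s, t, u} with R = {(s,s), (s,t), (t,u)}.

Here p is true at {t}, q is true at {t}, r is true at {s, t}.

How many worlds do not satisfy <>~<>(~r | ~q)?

s: successors {s, t}; ~<>(~r | ~q) there: s:F, t:F. ✗
t: successors {u}; ~<>(~r | ~q) there: u:T. ✓
u: no successors, so <>~<>(~r | ~q) fails. ✗
Satisfying worlds: {t}.
So <>~<>(~r | ~q) fails at the other 2 worlds.

2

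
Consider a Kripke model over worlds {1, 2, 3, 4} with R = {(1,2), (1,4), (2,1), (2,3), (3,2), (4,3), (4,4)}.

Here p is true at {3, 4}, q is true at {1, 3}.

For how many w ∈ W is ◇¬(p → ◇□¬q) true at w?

2

1: successors {2, 4}; ¬(p → ◇□¬q) there: 2:F, 4:F. ✗
2: successors {1, 3}; ¬(p → ◇□¬q) there: 1:F, 3:T. ✓
3: successors {2}; ¬(p → ◇□¬q) there: 2:F. ✗
4: successors {3, 4}; ¬(p → ◇□¬q) there: 3:T, 4:F. ✓
Satisfying worlds: {2, 4}.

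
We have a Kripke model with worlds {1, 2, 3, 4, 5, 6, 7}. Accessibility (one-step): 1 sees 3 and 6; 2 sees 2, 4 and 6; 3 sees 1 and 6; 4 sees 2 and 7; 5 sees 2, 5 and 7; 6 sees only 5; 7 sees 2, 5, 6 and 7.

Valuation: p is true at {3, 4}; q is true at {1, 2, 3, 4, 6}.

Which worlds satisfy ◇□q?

1: successors {3, 6}; □q there: 3:T, 6:F. ✓
2: successors {2, 4, 6}; □q there: 2:T, 4:F, 6:F. ✓
3: successors {1, 6}; □q there: 1:T, 6:F. ✓
4: successors {2, 7}; □q there: 2:T, 7:F. ✓
5: successors {2, 5, 7}; □q there: 2:T, 5:F, 7:F. ✓
6: successors {5}; □q there: 5:F. ✗
7: successors {2, 5, 6, 7}; □q there: 2:T, 5:F, 6:F, 7:F. ✓

{1, 2, 3, 4, 5, 7}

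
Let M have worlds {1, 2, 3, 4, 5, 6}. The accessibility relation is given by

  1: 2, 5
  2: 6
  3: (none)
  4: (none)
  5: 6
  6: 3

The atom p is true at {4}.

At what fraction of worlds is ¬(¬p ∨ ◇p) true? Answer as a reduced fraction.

1/6

1: ¬p ∨ ◇p is T. ✗
2: ¬p ∨ ◇p is T. ✗
3: ¬p ∨ ◇p is T. ✗
4: ¬p ∨ ◇p is F. ✓
5: ¬p ∨ ◇p is T. ✗
6: ¬p ∨ ◇p is T. ✗
That's 1 of 6 worlds, so 1/6.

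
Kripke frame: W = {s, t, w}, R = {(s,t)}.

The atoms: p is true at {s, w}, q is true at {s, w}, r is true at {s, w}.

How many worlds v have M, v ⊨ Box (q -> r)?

s: successors {t}; q -> r there: t:T. ✓
t: no successors, so Box (q -> r) holds vacuously. ✓
w: no successors, so Box (q -> r) holds vacuously. ✓
Satisfying worlds: {s, t, w}.

3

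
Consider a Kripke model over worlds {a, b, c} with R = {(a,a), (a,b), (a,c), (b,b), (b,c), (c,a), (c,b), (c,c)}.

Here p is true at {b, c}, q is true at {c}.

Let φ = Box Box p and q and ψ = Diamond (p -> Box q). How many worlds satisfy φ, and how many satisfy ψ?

0 and 2

For Box Box p and q:
a: Box Box p is F, q is F. ✗
b: Box Box p is F, q is F. ✗
c: Box Box p is F, q is T. ✗
— 0 worlds.
For Diamond (p -> Box q):
a: successors {a, b, c}; p -> Box q there: a:T, b:F, c:F. ✓
b: successors {b, c}; p -> Box q there: b:F, c:F. ✗
c: successors {a, b, c}; p -> Box q there: a:T, b:F, c:F. ✓
— 2 worlds.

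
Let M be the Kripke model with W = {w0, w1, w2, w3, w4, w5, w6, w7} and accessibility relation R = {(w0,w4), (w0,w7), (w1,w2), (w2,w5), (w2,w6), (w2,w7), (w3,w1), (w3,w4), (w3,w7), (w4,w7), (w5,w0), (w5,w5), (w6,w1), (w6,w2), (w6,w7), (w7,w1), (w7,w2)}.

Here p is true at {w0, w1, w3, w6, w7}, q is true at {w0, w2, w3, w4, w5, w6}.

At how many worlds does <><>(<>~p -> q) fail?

w0: successors {w4, w7}; <>(<>~p -> q) there: w4:F, w7:T. ✓
w1: successors {w2}; <>(<>~p -> q) there: w2:T. ✓
w2: successors {w5, w6, w7}; <>(<>~p -> q) there: w5:T, w6:T, w7:T. ✓
w3: successors {w1, w4, w7}; <>(<>~p -> q) there: w1:T, w4:F, w7:T. ✓
w4: successors {w7}; <>(<>~p -> q) there: w7:T. ✓
w5: successors {w0, w5}; <>(<>~p -> q) there: w0:T, w5:T. ✓
w6: successors {w1, w2, w7}; <>(<>~p -> q) there: w1:T, w2:T, w7:T. ✓
w7: successors {w1, w2}; <>(<>~p -> q) there: w1:T, w2:T. ✓
Satisfying worlds: {w0, w1, w2, w3, w4, w5, w6, w7}.
So <><>(<>~p -> q) fails at the other 0 worlds.

0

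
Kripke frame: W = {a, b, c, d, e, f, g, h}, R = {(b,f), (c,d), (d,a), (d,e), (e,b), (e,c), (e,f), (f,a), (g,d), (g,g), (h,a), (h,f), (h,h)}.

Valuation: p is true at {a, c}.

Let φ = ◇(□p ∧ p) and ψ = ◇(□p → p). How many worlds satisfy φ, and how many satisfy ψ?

For ◇(□p ∧ p):
a: no successors, so ◇(□p ∧ p) fails. ✗
b: successors {f}; □p ∧ p there: f:F. ✗
c: successors {d}; □p ∧ p there: d:F. ✗
d: successors {a, e}; □p ∧ p there: a:T, e:F. ✓
e: successors {b, c, f}; □p ∧ p there: b:F, c:F, f:F. ✗
f: successors {a}; □p ∧ p there: a:T. ✓
g: successors {d, g}; □p ∧ p there: d:F, g:F. ✗
h: successors {a, f, h}; □p ∧ p there: a:T, f:F, h:F. ✓
— 3 worlds.
For ◇(□p → p):
a: no successors, so ◇(□p → p) fails. ✗
b: successors {f}; □p → p there: f:F. ✗
c: successors {d}; □p → p there: d:T. ✓
d: successors {a, e}; □p → p there: a:T, e:T. ✓
e: successors {b, c, f}; □p → p there: b:T, c:T, f:F. ✓
f: successors {a}; □p → p there: a:T. ✓
g: successors {d, g}; □p → p there: d:T, g:T. ✓
h: successors {a, f, h}; □p → p there: a:T, f:F, h:T. ✓
— 6 worlds.

3 and 6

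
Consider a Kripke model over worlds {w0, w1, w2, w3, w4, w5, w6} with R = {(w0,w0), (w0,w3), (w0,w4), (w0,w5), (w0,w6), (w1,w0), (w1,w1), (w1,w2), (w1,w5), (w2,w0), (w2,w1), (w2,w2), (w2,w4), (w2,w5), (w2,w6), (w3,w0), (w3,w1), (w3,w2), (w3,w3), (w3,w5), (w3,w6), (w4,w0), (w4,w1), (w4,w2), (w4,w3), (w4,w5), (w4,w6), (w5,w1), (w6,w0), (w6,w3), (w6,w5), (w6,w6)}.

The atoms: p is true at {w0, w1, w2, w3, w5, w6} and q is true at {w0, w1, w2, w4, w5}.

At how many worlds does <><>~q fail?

w0: successors {w0, w3, w4, w5, w6}; <>~q there: w0:T, w3:T, w4:T, w5:F, w6:T. ✓
w1: successors {w0, w1, w2, w5}; <>~q there: w0:T, w1:F, w2:T, w5:F. ✓
w2: successors {w0, w1, w2, w4, w5, w6}; <>~q there: w0:T, w1:F, w2:T, w4:T, w5:F, w6:T. ✓
w3: successors {w0, w1, w2, w3, w5, w6}; <>~q there: w0:T, w1:F, w2:T, w3:T, w5:F, w6:T. ✓
w4: successors {w0, w1, w2, w3, w5, w6}; <>~q there: w0:T, w1:F, w2:T, w3:T, w5:F, w6:T. ✓
w5: successors {w1}; <>~q there: w1:F. ✗
w6: successors {w0, w3, w5, w6}; <>~q there: w0:T, w3:T, w5:F, w6:T. ✓
Satisfying worlds: {w0, w1, w2, w3, w4, w6}.
So <><>~q fails at the other 1 world.

1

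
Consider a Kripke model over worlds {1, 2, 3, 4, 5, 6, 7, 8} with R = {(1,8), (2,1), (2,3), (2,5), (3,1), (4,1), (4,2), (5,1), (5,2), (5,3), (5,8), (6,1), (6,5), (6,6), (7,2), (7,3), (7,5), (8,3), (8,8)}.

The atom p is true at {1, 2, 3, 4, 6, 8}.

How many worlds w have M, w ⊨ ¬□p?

1: □p is T. ✗
2: □p is F. ✓
3: □p is T. ✗
4: □p is T. ✗
5: □p is T. ✗
6: □p is F. ✓
7: □p is F. ✓
8: □p is T. ✗
Satisfying worlds: {2, 6, 7}.

3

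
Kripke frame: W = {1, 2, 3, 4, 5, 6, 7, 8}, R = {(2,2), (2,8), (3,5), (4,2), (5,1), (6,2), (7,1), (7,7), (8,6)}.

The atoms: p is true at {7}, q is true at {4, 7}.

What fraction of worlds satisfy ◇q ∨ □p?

1: ◇q is F, □p is T. ✓
2: ◇q is F, □p is F. ✗
3: ◇q is F, □p is F. ✗
4: ◇q is F, □p is F. ✗
5: ◇q is F, □p is F. ✗
6: ◇q is F, □p is F. ✗
7: ◇q is T, □p is F. ✓
8: ◇q is F, □p is F. ✗
That's 2 of 8 worlds, so 2/8 = 1/4.

1/4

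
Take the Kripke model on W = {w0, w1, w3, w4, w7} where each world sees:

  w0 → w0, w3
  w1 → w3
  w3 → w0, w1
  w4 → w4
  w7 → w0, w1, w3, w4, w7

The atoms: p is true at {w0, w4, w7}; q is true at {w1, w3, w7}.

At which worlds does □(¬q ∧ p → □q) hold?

{w1}

w0: successors {w0, w3}; ¬q ∧ p → □q there: w0:F, w3:T. ✗
w1: successors {w3}; ¬q ∧ p → □q there: w3:T. ✓
w3: successors {w0, w1}; ¬q ∧ p → □q there: w0:F, w1:T. ✗
w4: successors {w4}; ¬q ∧ p → □q there: w4:F. ✗
w7: successors {w0, w1, w3, w4, w7}; ¬q ∧ p → □q there: w0:F, w1:T, w3:T, w4:F, w7:T. ✗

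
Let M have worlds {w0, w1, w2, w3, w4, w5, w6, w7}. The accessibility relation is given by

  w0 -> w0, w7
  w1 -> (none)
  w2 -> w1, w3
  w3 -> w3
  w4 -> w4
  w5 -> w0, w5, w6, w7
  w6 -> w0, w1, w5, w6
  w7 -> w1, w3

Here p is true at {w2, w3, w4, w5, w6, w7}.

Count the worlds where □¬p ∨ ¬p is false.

6

w0: □¬p is F, ¬p is T. ✓
w1: □¬p is T, ¬p is T. ✓
w2: □¬p is F, ¬p is F. ✗
w3: □¬p is F, ¬p is F. ✗
w4: □¬p is F, ¬p is F. ✗
w5: □¬p is F, ¬p is F. ✗
w6: □¬p is F, ¬p is F. ✗
w7: □¬p is F, ¬p is F. ✗
Satisfying worlds: {w0, w1}.
So □¬p ∨ ¬p fails at the other 6 worlds.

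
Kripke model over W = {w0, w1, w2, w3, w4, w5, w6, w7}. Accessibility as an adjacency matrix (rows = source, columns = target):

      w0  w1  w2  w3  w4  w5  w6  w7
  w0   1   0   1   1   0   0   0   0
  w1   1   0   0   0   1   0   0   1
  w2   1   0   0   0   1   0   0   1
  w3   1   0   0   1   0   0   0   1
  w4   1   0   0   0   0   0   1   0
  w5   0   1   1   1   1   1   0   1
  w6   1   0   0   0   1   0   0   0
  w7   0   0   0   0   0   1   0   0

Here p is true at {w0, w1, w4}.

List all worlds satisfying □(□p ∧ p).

w0: successors {w0, w2, w3}; □p ∧ p there: w0:F, w2:F, w3:F. ✗
w1: successors {w0, w4, w7}; □p ∧ p there: w0:F, w4:F, w7:F. ✗
w2: successors {w0, w4, w7}; □p ∧ p there: w0:F, w4:F, w7:F. ✗
w3: successors {w0, w3, w7}; □p ∧ p there: w0:F, w3:F, w7:F. ✗
w4: successors {w0, w6}; □p ∧ p there: w0:F, w6:F. ✗
w5: successors {w1, w2, w3, w4, w5, w7}; □p ∧ p there: w1:F, w2:F, w3:F, w4:F, w5:F, w7:F. ✗
w6: successors {w0, w4}; □p ∧ p there: w0:F, w4:F. ✗
w7: successors {w5}; □p ∧ p there: w5:F. ✗

∅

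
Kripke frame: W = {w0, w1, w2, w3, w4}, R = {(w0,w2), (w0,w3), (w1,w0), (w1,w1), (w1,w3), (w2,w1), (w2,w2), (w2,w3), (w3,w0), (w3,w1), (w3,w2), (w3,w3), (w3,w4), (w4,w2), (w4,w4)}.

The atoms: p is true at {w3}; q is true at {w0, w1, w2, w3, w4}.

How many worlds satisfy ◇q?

5

w0: successors {w2, w3}; q there: w2:T, w3:T. ✓
w1: successors {w0, w1, w3}; q there: w0:T, w1:T, w3:T. ✓
w2: successors {w1, w2, w3}; q there: w1:T, w2:T, w3:T. ✓
w3: successors {w0, w1, w2, w3, w4}; q there: w0:T, w1:T, w2:T, w3:T, w4:T. ✓
w4: successors {w2, w4}; q there: w2:T, w4:T. ✓
Satisfying worlds: {w0, w1, w2, w3, w4}.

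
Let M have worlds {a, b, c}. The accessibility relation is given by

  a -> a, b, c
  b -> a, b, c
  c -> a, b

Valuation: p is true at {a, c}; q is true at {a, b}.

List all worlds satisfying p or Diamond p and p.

{a, c}

a: p is T, Diamond p and p is T. ✓
b: p is F, Diamond p and p is F. ✗
c: p is T, Diamond p and p is T. ✓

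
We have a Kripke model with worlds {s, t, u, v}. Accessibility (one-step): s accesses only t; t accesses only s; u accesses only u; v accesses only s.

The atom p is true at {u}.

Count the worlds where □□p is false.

s: successors {t}; □p there: t:F. ✗
t: successors {s}; □p there: s:F. ✗
u: successors {u}; □p there: u:T. ✓
v: successors {s}; □p there: s:F. ✗
Satisfying worlds: {u}.
So □□p fails at the other 3 worlds.

3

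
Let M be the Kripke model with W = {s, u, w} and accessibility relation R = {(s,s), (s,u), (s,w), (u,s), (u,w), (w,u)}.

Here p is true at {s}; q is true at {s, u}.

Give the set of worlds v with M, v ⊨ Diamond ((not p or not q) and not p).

s: successors {s, u, w}; (not p or not q) and not p there: s:F, u:T, w:T. ✓
u: successors {s, w}; (not p or not q) and not p there: s:F, w:T. ✓
w: successors {u}; (not p or not q) and not p there: u:T. ✓

{s, u, w}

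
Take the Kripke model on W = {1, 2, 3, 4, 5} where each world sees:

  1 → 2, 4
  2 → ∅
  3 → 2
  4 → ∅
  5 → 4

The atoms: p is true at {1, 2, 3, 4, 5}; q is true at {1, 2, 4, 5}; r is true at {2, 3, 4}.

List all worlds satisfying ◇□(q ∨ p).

{1, 3, 5}

1: successors {2, 4}; □(q ∨ p) there: 2:T, 4:T. ✓
2: no successors, so ◇□(q ∨ p) fails. ✗
3: successors {2}; □(q ∨ p) there: 2:T. ✓
4: no successors, so ◇□(q ∨ p) fails. ✗
5: successors {4}; □(q ∨ p) there: 4:T. ✓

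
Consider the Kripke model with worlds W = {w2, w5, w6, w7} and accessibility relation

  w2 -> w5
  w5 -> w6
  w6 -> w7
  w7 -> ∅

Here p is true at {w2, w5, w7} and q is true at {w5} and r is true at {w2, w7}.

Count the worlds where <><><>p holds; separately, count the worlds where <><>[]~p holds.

1 and 1

For <><><>p:
w2: successors {w5}; <><>p there: w5:T. ✓
w5: successors {w6}; <><>p there: w6:F. ✗
w6: successors {w7}; <><>p there: w7:F. ✗
w7: no successors, so <><><>p fails. ✗
— 1 world.
For <><>[]~p:
w2: successors {w5}; <>[]~p there: w5:F. ✗
w5: successors {w6}; <>[]~p there: w6:T. ✓
w6: successors {w7}; <>[]~p there: w7:F. ✗
w7: no successors, so <><>[]~p fails. ✗
— 1 world.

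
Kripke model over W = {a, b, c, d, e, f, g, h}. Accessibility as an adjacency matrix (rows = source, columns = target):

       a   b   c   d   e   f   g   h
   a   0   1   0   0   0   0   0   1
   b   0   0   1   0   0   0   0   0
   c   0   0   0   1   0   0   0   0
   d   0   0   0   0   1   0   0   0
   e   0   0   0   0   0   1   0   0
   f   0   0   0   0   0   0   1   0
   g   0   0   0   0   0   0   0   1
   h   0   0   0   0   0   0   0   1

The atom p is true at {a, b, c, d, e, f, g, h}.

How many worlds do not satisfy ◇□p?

0

a: successors {b, h}; □p there: b:T, h:T. ✓
b: successors {c}; □p there: c:T. ✓
c: successors {d}; □p there: d:T. ✓
d: successors {e}; □p there: e:T. ✓
e: successors {f}; □p there: f:T. ✓
f: successors {g}; □p there: g:T. ✓
g: successors {h}; □p there: h:T. ✓
h: successors {h}; □p there: h:T. ✓
Satisfying worlds: {a, b, c, d, e, f, g, h}.
So ◇□p fails at the other 0 worlds.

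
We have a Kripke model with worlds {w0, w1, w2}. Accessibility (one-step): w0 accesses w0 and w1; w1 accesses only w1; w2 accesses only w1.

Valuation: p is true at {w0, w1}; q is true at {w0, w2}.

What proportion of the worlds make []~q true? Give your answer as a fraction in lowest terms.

2/3

w0: successors {w0, w1}; ~q there: w0:F, w1:T. ✗
w1: successors {w1}; ~q there: w1:T. ✓
w2: successors {w1}; ~q there: w1:T. ✓
That's 2 of 3 worlds, so 2/3.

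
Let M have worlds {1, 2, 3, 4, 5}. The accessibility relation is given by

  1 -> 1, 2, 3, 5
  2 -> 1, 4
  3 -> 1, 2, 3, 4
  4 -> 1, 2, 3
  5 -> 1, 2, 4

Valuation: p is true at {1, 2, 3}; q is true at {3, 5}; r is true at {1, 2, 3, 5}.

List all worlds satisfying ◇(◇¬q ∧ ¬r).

{2, 3, 5}

1: successors {1, 2, 3, 5}; ◇¬q ∧ ¬r there: 1:F, 2:F, 3:F, 5:F. ✗
2: successors {1, 4}; ◇¬q ∧ ¬r there: 1:F, 4:T. ✓
3: successors {1, 2, 3, 4}; ◇¬q ∧ ¬r there: 1:F, 2:F, 3:F, 4:T. ✓
4: successors {1, 2, 3}; ◇¬q ∧ ¬r there: 1:F, 2:F, 3:F. ✗
5: successors {1, 2, 4}; ◇¬q ∧ ¬r there: 1:F, 2:F, 4:T. ✓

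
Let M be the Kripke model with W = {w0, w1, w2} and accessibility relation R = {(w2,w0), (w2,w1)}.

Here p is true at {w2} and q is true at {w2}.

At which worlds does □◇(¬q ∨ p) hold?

{w0, w1}

w0: no successors, so □◇(¬q ∨ p) holds vacuously. ✓
w1: no successors, so □◇(¬q ∨ p) holds vacuously. ✓
w2: successors {w0, w1}; ◇(¬q ∨ p) there: w0:F, w1:F. ✗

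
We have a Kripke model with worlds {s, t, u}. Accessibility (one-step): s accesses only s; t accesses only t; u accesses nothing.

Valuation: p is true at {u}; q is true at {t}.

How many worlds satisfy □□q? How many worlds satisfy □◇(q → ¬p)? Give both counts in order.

For □□q:
s: successors {s}; □q there: s:F. ✗
t: successors {t}; □q there: t:T. ✓
u: no successors, so □□q holds vacuously. ✓
— 2 worlds.
For □◇(q → ¬p):
s: successors {s}; ◇(q → ¬p) there: s:T. ✓
t: successors {t}; ◇(q → ¬p) there: t:T. ✓
u: no successors, so □◇(q → ¬p) holds vacuously. ✓
— 3 worlds.

2 and 3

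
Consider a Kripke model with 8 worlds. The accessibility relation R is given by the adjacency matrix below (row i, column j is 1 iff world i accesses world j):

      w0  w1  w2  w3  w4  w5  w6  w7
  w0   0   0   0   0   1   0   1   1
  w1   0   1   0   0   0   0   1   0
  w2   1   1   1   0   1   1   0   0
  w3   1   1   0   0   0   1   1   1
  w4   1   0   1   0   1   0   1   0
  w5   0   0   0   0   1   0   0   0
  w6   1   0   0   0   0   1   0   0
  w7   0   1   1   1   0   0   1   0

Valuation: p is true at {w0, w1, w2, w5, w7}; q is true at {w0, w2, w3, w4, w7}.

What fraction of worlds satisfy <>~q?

7/8

w0: successors {w4, w6, w7}; ~q there: w4:F, w6:T, w7:F. ✓
w1: successors {w1, w6}; ~q there: w1:T, w6:T. ✓
w2: successors {w0, w1, w2, w4, w5}; ~q there: w0:F, w1:T, w2:F, w4:F, w5:T. ✓
w3: successors {w0, w1, w5, w6, w7}; ~q there: w0:F, w1:T, w5:T, w6:T, w7:F. ✓
w4: successors {w0, w2, w4, w6}; ~q there: w0:F, w2:F, w4:F, w6:T. ✓
w5: successors {w4}; ~q there: w4:F. ✗
w6: successors {w0, w5}; ~q there: w0:F, w5:T. ✓
w7: successors {w1, w2, w3, w6}; ~q there: w1:T, w2:F, w3:F, w6:T. ✓
That's 7 of 8 worlds, so 7/8.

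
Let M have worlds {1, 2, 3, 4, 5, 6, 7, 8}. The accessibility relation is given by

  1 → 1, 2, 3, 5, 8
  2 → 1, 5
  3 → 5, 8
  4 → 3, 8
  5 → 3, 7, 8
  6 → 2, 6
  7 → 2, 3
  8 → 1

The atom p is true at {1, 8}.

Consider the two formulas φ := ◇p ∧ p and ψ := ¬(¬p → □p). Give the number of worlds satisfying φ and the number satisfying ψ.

2 and 6

For ◇p ∧ p:
1: ◇p is T, p is T. ✓
2: ◇p is T, p is F. ✗
3: ◇p is T, p is F. ✗
4: ◇p is T, p is F. ✗
5: ◇p is T, p is F. ✗
6: ◇p is F, p is F. ✗
7: ◇p is F, p is F. ✗
8: ◇p is T, p is T. ✓
— 2 worlds.
For ¬(¬p → □p):
1: ¬p → □p is T. ✗
2: ¬p → □p is F. ✓
3: ¬p → □p is F. ✓
4: ¬p → □p is F. ✓
5: ¬p → □p is F. ✓
6: ¬p → □p is F. ✓
7: ¬p → □p is F. ✓
8: ¬p → □p is T. ✗
— 6 worlds.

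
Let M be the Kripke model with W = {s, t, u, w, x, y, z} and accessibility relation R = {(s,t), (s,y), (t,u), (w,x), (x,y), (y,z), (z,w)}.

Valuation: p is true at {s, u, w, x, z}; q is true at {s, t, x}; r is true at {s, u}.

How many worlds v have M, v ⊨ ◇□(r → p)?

6

s: successors {t, y}; □(r → p) there: t:T, y:T. ✓
t: successors {u}; □(r → p) there: u:T. ✓
u: no successors, so ◇□(r → p) fails. ✗
w: successors {x}; □(r → p) there: x:T. ✓
x: successors {y}; □(r → p) there: y:T. ✓
y: successors {z}; □(r → p) there: z:T. ✓
z: successors {w}; □(r → p) there: w:T. ✓
Satisfying worlds: {s, t, w, x, y, z}.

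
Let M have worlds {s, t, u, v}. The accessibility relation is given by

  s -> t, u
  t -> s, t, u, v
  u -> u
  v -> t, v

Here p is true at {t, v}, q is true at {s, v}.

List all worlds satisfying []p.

s: successors {t, u}; p there: t:T, u:F. ✗
t: successors {s, t, u, v}; p there: s:F, t:T, u:F, v:T. ✗
u: successors {u}; p there: u:F. ✗
v: successors {t, v}; p there: t:T, v:T. ✓

{v}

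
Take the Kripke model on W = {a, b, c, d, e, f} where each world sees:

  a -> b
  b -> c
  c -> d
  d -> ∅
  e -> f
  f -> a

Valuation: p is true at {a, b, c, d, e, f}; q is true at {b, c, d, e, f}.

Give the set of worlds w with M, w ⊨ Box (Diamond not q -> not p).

a: successors {b}; Diamond not q -> not p there: b:T. ✓
b: successors {c}; Diamond not q -> not p there: c:T. ✓
c: successors {d}; Diamond not q -> not p there: d:T. ✓
d: no successors, so Box (Diamond not q -> not p) holds vacuously. ✓
e: successors {f}; Diamond not q -> not p there: f:F. ✗
f: successors {a}; Diamond not q -> not p there: a:T. ✓

{a, b, c, d, f}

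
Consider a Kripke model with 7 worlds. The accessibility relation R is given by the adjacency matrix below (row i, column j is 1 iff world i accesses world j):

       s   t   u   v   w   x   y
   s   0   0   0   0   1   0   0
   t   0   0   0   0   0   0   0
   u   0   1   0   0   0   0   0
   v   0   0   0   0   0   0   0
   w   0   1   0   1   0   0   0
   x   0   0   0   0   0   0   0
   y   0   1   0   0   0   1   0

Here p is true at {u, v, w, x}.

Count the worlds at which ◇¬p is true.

3

s: successors {w}; ¬p there: w:F. ✗
t: no successors, so ◇¬p fails. ✗
u: successors {t}; ¬p there: t:T. ✓
v: no successors, so ◇¬p fails. ✗
w: successors {t, v}; ¬p there: t:T, v:F. ✓
x: no successors, so ◇¬p fails. ✗
y: successors {t, x}; ¬p there: t:T, x:F. ✓
Satisfying worlds: {u, w, y}.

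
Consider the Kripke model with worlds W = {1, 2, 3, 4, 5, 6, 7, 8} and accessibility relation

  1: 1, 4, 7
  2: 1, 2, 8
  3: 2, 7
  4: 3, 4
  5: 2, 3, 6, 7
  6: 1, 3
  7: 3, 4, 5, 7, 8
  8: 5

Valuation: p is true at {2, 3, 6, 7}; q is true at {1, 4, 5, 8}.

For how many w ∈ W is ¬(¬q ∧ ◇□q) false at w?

2

1: ¬q ∧ ◇□q is F. ✓
2: ¬q ∧ ◇□q is T. ✗
3: ¬q ∧ ◇□q is F. ✓
4: ¬q ∧ ◇□q is F. ✓
5: ¬q ∧ ◇□q is F. ✓
6: ¬q ∧ ◇□q is F. ✓
7: ¬q ∧ ◇□q is T. ✗
8: ¬q ∧ ◇□q is F. ✓
Satisfying worlds: {1, 3, 4, 5, 6, 8}.
So ¬(¬q ∧ ◇□q) fails at the other 2 worlds.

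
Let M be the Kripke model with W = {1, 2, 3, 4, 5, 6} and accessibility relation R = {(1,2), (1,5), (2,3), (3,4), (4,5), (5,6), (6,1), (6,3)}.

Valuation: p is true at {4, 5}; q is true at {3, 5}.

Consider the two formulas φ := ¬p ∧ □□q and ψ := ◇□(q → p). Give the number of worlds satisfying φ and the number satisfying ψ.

For ¬p ∧ □□q:
1: ¬p is T, □□q is F. ✗
2: ¬p is T, □□q is F. ✗
3: ¬p is T, □□q is T. ✓
4: ¬p is F, □□q is F. ✗
5: ¬p is F, □□q is F. ✗
6: ¬p is T, □□q is F. ✗
— 1 world.
For ◇□(q → p):
1: successors {2, 5}; □(q → p) there: 2:F, 5:T. ✓
2: successors {3}; □(q → p) there: 3:T. ✓
3: successors {4}; □(q → p) there: 4:T. ✓
4: successors {5}; □(q → p) there: 5:T. ✓
5: successors {6}; □(q → p) there: 6:F. ✗
6: successors {1, 3}; □(q → p) there: 1:T, 3:T. ✓
— 5 worlds.

1 and 5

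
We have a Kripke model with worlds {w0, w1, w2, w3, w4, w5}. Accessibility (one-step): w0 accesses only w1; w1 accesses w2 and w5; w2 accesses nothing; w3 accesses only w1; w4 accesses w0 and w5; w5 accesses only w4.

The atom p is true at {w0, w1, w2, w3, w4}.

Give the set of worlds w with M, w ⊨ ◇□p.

{w1, w4}

w0: successors {w1}; □p there: w1:F. ✗
w1: successors {w2, w5}; □p there: w2:T, w5:T. ✓
w2: no successors, so ◇□p fails. ✗
w3: successors {w1}; □p there: w1:F. ✗
w4: successors {w0, w5}; □p there: w0:T, w5:T. ✓
w5: successors {w4}; □p there: w4:F. ✗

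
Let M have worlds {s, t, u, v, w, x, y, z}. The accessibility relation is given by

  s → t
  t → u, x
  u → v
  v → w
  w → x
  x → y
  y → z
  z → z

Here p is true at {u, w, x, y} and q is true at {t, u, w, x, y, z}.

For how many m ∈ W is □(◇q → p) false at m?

4

s: successors {t}; ◇q → p there: t:F. ✗
t: successors {u, x}; ◇q → p there: u:T, x:T. ✓
u: successors {v}; ◇q → p there: v:F. ✗
v: successors {w}; ◇q → p there: w:T. ✓
w: successors {x}; ◇q → p there: x:T. ✓
x: successors {y}; ◇q → p there: y:T. ✓
y: successors {z}; ◇q → p there: z:F. ✗
z: successors {z}; ◇q → p there: z:F. ✗
Satisfying worlds: {t, v, w, x}.
So □(◇q → p) fails at the other 4 worlds.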